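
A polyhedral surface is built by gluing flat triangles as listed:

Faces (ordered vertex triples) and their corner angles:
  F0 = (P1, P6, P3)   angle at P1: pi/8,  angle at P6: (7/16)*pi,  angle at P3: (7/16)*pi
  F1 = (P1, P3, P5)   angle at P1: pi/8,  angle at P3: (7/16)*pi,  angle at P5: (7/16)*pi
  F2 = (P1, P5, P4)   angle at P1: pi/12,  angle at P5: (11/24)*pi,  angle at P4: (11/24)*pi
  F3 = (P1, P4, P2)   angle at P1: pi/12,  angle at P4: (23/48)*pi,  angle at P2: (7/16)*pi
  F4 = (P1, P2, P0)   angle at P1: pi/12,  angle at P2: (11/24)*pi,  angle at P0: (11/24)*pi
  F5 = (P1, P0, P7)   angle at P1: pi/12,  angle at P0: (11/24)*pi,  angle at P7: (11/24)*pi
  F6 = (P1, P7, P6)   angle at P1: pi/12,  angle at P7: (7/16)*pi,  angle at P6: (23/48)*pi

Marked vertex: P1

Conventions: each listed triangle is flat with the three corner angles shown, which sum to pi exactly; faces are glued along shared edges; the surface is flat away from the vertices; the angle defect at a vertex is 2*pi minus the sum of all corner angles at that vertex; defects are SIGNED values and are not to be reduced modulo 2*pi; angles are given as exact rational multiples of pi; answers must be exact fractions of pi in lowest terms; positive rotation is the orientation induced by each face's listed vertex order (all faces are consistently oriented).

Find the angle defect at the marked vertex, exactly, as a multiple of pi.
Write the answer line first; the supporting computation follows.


Answer: defect(P1) = (4/3)*pi

Sum of corner angles at P1: (2/3)*pi
defect = 2*pi - (2/3)*pi


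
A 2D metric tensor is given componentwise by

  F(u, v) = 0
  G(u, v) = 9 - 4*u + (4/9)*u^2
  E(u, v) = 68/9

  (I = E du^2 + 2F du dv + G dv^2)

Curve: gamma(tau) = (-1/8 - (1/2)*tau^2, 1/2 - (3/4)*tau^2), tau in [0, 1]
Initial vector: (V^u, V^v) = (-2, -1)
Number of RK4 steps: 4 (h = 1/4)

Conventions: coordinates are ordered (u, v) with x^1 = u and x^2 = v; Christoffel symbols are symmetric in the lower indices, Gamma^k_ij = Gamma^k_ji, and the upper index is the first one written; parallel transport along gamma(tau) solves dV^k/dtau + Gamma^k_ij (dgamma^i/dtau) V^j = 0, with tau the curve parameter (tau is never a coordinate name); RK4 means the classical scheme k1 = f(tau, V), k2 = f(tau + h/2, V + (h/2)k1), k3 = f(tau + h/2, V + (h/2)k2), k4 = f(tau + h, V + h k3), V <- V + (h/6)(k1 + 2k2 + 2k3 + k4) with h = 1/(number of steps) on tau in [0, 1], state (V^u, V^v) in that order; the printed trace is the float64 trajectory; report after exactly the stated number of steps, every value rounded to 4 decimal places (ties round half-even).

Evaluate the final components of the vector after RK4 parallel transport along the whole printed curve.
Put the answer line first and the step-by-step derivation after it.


Answer: V^u = -2.1699, V^v = -0.5965

gamma'(tau) = (-tau, -(3/2)*tau); f(tau, V)^k = -Gamma^k_ij(gamma(tau)) gamma'^i(tau) V^j; h = 1/4; intermediate values shown to 6 dp
curve data and Christoffel symbols at the stage parameters:
  tau = 0.000000: gamma = (-0.125000, 0.500000), gamma' = (0.000000, 0.000000); Gamma_uuu = 0.000000, Gamma_uuv = 0.000000, Gamma_uvv = 0.272059, Gamma_vuu = 0.000000, Gamma_vuv = -0.216216, Gamma_vvv = 0.000000
  tau = 0.125000: gamma = (-0.132812, 0.488281), gamma' = (-0.125000, -0.187500); Gamma_uuu = 0.000000, Gamma_uuv = 0.000000, Gamma_uvv = 0.272518, Gamma_vuu = 0.000000, Gamma_vuv = -0.215852, Gamma_vvv = 0.000000
  tau = 0.250000: gamma = (-0.156250, 0.453125), gamma' = (-0.250000, -0.375000); Gamma_uuu = 0.000000, Gamma_uuv = 0.000000, Gamma_uvv = 0.273897, Gamma_vuu = 0.000000, Gamma_vuv = -0.214765, Gamma_vvv = 0.000000
  tau = 0.375000: gamma = (-0.195312, 0.394531), gamma' = (-0.375000, -0.562500); Gamma_uuu = 0.000000, Gamma_uuv = 0.000000, Gamma_uvv = 0.276195, Gamma_vuu = 0.000000, Gamma_vuv = -0.212978, Gamma_vvv = 0.000000
  tau = 0.500000: gamma = (-0.250000, 0.312500), gamma' = (-0.500000, -0.750000); Gamma_uuu = 0.000000, Gamma_uuv = 0.000000, Gamma_uvv = 0.279412, Gamma_vuu = 0.000000, Gamma_vuv = -0.210526, Gamma_vvv = 0.000000
  tau = 0.625000: gamma = (-0.320312, 0.207031), gamma' = (-0.625000, -0.937500); Gamma_uuu = 0.000000, Gamma_uuv = 0.000000, Gamma_uvv = 0.283548, Gamma_vuu = 0.000000, Gamma_vuv = -0.207455, Gamma_vvv = 0.000000
  tau = 0.750000: gamma = (-0.406250, 0.078125), gamma' = (-0.750000, -1.125000); Gamma_uuu = 0.000000, Gamma_uuv = 0.000000, Gamma_uvv = 0.288603, Gamma_vuu = 0.000000, Gamma_vuv = -0.203822, Gamma_vvv = 0.000000
  tau = 0.875000: gamma = (-0.507812, -0.074219), gamma' = (-0.875000, -1.312500); Gamma_uuu = 0.000000, Gamma_uuv = 0.000000, Gamma_uvv = 0.294577, Gamma_vuu = 0.000000, Gamma_vuv = -0.199688, Gamma_vvv = 0.000000
  tau = 1.000000: gamma = (-0.625000, -0.250000), gamma' = (-1.000000, -1.500000); Gamma_uuu = 0.000000, Gamma_uuv = 0.000000, Gamma_uvv = 0.301471, Gamma_vuu = 0.000000, Gamma_vuv = -0.195122, Gamma_vvv = 0.000000
step 0: V^u = -2.0000, V^v = -1.0000
step 1: k1 = (0.000000, 0.000000), k2 = (-0.051097, 0.107926), k3 = (-0.050408, 0.107820), k4 = (-0.099943, 0.214333); V <- V + (h/6)(k1 + 2k2 + 2k3 + k4): V^u = -2.0126, V^v = -0.9731
step 2: k1 = (-0.099947, 0.214337), k2 = (-0.147017, 0.318188), k3 = (-0.145000, 0.317856), k4 = (-0.187267, 0.417572); V <- V + (h/6)(k1 + 2k2 + 2k3 + k4): V^u = -2.0489, V^v = -0.8938
step 3: k1 = (-0.187295, 0.417594), k2 = (-0.223708, 0.512164), k3 = (-0.220566, 0.511516), k4 = (-0.248664, 0.599538); V <- V + (h/6)(k1 + 2k2 + 2k3 + k4): V^u = -2.1041, V^v = -0.7661
step 4: k1 = (-0.248726, 0.599578), k2 = (-0.267211, 0.680374), k3 = (-0.263306, 0.679215), k4 = (-0.269635, 0.751449); V <- V + (h/6)(k1 + 2k2 + 2k3 + k4): V^u = -2.1699, V^v = -0.5965


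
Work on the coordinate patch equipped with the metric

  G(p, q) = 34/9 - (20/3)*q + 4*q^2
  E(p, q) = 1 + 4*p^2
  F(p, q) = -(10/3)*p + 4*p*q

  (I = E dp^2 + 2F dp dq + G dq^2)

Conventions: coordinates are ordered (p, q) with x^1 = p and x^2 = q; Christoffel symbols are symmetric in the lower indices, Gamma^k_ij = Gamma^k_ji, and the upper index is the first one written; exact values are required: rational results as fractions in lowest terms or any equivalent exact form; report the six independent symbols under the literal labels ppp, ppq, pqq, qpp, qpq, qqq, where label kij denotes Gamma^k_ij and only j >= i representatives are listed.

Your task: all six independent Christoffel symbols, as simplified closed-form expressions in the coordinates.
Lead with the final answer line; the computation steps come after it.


Answer: Gamma_ppp = 18*p/(18*p^2 + 18*q^2 - 30*q + 17), Gamma_ppq = 0, Gamma_pqq = 18*p/(18*p^2 + 18*q^2 - 30*q + 17), Gamma_qpp = (18*q - 15)/(18*p^2 + 18*q^2 - 30*q + 17), Gamma_qpq = 0, Gamma_qqq = (18*q - 15)/(18*p^2 + 18*q^2 - 30*q + 17)

E = 1 + 4*p^2; F = -(10/3)*p + 4*p*q; G = 34/9 - (20/3)*q + 4*q^2
Gamma^k_ij = (1/2) g^{kl} (d_i g_jl + d_j g_il - d_l g_ij), with g^inv = (1/(EG-F^2)) [[G, -F], [-F, E]]
first partials: E_p = 8*p, E_q = 0, F_p = -10/3 + 4*q, F_q = 4*p, G_p = 0, G_q = -20/3 + 8*q
D = EG - F^2 = 34/9 - (20/3)*q + 4*q^2 + 4*p^2
expanded: Gamma^p_pp = (G E_p - 2F F_p + F E_q)/(2D), Gamma^p_pq = (G E_q - F G_p)/(2D), Gamma^p_qq = (2G F_q - G G_p - F G_q)/(2D), Gamma^q_pp = (2E F_p - E E_q - F E_p)/(2D), Gamma^q_pq = (E G_p - F E_q)/(2D), Gamma^q_qq = (E G_q - 2F F_q + F G_p)/(2D); substitute and cancel common factors


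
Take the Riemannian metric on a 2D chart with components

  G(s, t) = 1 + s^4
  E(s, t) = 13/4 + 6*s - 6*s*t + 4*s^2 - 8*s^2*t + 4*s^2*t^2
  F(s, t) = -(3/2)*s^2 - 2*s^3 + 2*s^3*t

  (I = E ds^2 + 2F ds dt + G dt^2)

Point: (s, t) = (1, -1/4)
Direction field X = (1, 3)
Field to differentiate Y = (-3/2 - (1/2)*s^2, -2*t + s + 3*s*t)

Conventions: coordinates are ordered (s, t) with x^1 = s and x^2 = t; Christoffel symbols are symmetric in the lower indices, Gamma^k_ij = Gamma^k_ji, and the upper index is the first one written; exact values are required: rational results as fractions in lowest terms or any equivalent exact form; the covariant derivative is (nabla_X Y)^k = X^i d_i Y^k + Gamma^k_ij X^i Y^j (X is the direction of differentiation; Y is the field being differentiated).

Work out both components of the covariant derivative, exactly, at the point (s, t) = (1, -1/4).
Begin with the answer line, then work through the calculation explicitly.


Answer: (nabla_X Y)^s = 2/9, (nabla_X Y)^t = 53/18

E = 17, F = -4, G = 2 at the point
E_s = 20, E_t = -16, F_s = -21/2, F_t = 2, G_s = 4, G_t = 0
EG - F^2 = 18;  g^inv = (1/18) * [[2, 4], [4, 17]]
first-kind symbols [ij,l] = (1/2)(d_i g_jl + d_j g_il - d_l g_ij): [ss,s] = E_s/2 = 10, [ss,t] = F_s - E_t/2 = -5/2, [st,s] = E_t/2 = -8, [st,t] = G_s/2 = 2, [tt,s] = F_t - G_s/2 = 0, [tt,t] = G_t/2 = 0
Gamma^s_ij = (G*[ij,s] - F*[ij,t])/(EG - F^2), Gamma^t_ij = (E*[ij,t] - F*[ij,s])/(EG - F^2)
Gamma_sss = 5/9, Gamma_sst = -4/9, Gamma_stt = 0, Gamma_tss = -5/36, Gamma_tst = 1/9, Gamma_ttt = 0
X = (1, 3), Y = (-2, 3/4) at the point


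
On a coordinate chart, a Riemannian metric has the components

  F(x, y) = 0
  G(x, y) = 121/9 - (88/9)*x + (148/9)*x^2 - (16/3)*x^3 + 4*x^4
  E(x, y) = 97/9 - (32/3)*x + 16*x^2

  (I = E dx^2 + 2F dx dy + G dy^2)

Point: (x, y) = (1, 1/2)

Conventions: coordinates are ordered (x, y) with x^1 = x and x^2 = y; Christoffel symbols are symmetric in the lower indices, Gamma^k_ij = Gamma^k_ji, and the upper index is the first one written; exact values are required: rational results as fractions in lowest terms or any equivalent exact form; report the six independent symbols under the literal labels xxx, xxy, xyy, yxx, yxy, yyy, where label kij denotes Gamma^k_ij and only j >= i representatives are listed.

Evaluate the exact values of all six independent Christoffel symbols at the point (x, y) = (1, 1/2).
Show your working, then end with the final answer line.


E = 145/9, F = 0, G = 169/9 at the point
E_x = 64/3, E_y = 0, F_x = 0, F_y = 0, G_x = 208/9, G_y = 0
EG - F^2 = 24505/81;  g^inv = (81/24505) * [[169/9, 0], [0, 145/9]]
first-kind symbols [ij,l] = (1/2)(d_i g_jl + d_j g_il - d_l g_ij): [xx,x] = E_x/2 = 32/3, [xx,y] = F_x - E_y/2 = 0, [xy,x] = E_y/2 = 0, [xy,y] = G_x/2 = 104/9, [yy,x] = F_y - G_x/2 = -104/9, [yy,y] = G_y/2 = 0
Gamma^x_ij = (G*[ij,x] - F*[ij,y])/(EG - F^2), Gamma^y_ij = (E*[ij,y] - F*[ij,x])/(EG - F^2)

Answer: Gamma_xxx = 96/145, Gamma_xxy = 0, Gamma_xyy = -104/145, Gamma_yxx = 0, Gamma_yxy = 8/13, Gamma_yyy = 0


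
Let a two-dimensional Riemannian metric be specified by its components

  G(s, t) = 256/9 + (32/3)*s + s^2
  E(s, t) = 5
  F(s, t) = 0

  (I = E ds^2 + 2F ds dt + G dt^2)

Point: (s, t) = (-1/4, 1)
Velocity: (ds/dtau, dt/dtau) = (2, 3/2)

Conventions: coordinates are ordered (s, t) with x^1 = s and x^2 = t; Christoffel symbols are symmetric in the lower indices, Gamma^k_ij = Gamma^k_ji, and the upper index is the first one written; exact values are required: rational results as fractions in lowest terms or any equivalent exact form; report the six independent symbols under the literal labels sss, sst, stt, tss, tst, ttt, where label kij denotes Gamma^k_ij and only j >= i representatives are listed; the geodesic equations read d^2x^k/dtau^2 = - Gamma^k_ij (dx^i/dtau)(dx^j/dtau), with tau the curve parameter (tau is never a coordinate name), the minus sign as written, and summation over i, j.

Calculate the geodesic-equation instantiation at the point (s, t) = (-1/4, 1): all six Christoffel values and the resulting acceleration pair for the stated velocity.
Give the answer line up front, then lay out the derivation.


Answer: Gamma_sss = 0, Gamma_sst = 0, Gamma_stt = -61/60, Gamma_tss = 0, Gamma_tst = 12/61, Gamma_ttt = 0; accelerations (d^2s/dtau^2, d^2t/dtau^2) = (183/80, -72/61)

E = 5, F = 0, G = 3721/144 at the point
E_s = 0, E_t = 0, F_s = 0, F_t = 0, G_s = 61/6, G_t = 0
EG - F^2 = 18605/144;  g^inv = (144/18605) * [[3721/144, 0], [0, 5]]
first-kind symbols [ij,l] = (1/2)(d_i g_jl + d_j g_il - d_l g_ij): [ss,s] = E_s/2 = 0, [ss,t] = F_s - E_t/2 = 0, [st,s] = E_t/2 = 0, [st,t] = G_s/2 = 61/12, [tt,s] = F_t - G_s/2 = -61/12, [tt,t] = G_t/2 = 0
Gamma^s_ij = (G*[ij,s] - F*[ij,t])/(EG - F^2), Gamma^t_ij = (E*[ij,t] - F*[ij,s])/(EG - F^2)
Gamma_sss = 0, Gamma_sst = 0, Gamma_stt = -61/60, Gamma_tss = 0, Gamma_tst = 12/61, Gamma_ttt = 0
d^2s/dtau^2 = -(Gamma_sss*(2)^2 + 2*Gamma_sst*(2)*(3/2) + Gamma_stt*(3/2)^2) = 183/80
d^2t/dtau^2 = -(Gamma_tss*(2)^2 + 2*Gamma_tst*(2)*(3/2) + Gamma_ttt*(3/2)^2) = -72/61


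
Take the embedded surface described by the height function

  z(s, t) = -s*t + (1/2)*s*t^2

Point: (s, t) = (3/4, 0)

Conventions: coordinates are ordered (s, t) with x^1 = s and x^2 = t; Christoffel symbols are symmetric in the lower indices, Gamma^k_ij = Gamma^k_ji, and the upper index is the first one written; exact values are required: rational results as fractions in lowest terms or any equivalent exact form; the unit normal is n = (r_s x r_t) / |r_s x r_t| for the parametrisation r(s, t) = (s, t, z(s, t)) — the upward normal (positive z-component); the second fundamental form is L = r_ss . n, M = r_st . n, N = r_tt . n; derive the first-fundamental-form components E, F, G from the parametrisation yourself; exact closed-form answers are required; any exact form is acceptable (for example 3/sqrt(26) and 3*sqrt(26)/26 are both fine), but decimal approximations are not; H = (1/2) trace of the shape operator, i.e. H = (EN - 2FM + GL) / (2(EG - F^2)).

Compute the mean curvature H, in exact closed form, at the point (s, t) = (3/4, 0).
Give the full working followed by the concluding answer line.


z_s = 0, z_t = -3/4, z_ss = 0, z_st = -1, z_tt = 3/4
E = 1, F = 0, G = 25/16; answer radicand W^2 = 25/16
unnormalised second-form numerators: l = 0, m = -1, n = 3/4; L = l/sqrt(25/16), and similarly M = m/sqrt(W^2), N = n/sqrt(W^2)
H = (E*n - 2*F*m + G*l) / (2*(EG - F^2)*sqrt(W^2)); E*n - 2*F*m + G*l = 3/4, EG - F^2 = 25/16, so H = (6/25)/sqrt(25/16)

Answer: H = 24/125


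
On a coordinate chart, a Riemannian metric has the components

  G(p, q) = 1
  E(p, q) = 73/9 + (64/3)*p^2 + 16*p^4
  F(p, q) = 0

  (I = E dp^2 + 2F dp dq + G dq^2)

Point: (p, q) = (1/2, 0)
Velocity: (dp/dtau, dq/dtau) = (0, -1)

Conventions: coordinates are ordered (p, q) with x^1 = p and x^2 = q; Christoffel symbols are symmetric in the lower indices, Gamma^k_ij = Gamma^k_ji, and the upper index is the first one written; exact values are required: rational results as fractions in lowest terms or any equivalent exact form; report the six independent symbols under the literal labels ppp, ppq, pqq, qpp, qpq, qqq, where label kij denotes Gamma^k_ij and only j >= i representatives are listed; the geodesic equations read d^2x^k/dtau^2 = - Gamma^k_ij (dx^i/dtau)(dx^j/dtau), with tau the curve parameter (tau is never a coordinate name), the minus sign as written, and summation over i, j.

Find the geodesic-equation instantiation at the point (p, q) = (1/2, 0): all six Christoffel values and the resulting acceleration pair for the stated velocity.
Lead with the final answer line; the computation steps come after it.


Answer: Gamma_ppp = 66/65, Gamma_ppq = 0, Gamma_pqq = 0, Gamma_qpp = 0, Gamma_qpq = 0, Gamma_qqq = 0; accelerations (d^2p/dtau^2, d^2q/dtau^2) = (0, 0)

E = 130/9, F = 0, G = 1 at the point
E_p = 88/3, E_q = 0, F_p = 0, F_q = 0, G_p = 0, G_q = 0
EG - F^2 = 130/9;  g^inv = (9/130) * [[1, 0], [0, 130/9]]
first-kind symbols [ij,l] = (1/2)(d_i g_jl + d_j g_il - d_l g_ij): [pp,p] = E_p/2 = 44/3, [pp,q] = F_p - E_q/2 = 0, [pq,p] = E_q/2 = 0, [pq,q] = G_p/2 = 0, [qq,p] = F_q - G_p/2 = 0, [qq,q] = G_q/2 = 0
Gamma^p_ij = (G*[ij,p] - F*[ij,q])/(EG - F^2), Gamma^q_ij = (E*[ij,q] - F*[ij,p])/(EG - F^2)
Gamma_ppp = 66/65, Gamma_ppq = 0, Gamma_pqq = 0, Gamma_qpp = 0, Gamma_qpq = 0, Gamma_qqq = 0
d^2p/dtau^2 = -(Gamma_ppp*(0)^2 + 2*Gamma_ppq*(0)*(-1) + Gamma_pqq*(-1)^2) = 0
d^2q/dtau^2 = -(Gamma_qpp*(0)^2 + 2*Gamma_qpq*(0)*(-1) + Gamma_qqq*(-1)^2) = 0


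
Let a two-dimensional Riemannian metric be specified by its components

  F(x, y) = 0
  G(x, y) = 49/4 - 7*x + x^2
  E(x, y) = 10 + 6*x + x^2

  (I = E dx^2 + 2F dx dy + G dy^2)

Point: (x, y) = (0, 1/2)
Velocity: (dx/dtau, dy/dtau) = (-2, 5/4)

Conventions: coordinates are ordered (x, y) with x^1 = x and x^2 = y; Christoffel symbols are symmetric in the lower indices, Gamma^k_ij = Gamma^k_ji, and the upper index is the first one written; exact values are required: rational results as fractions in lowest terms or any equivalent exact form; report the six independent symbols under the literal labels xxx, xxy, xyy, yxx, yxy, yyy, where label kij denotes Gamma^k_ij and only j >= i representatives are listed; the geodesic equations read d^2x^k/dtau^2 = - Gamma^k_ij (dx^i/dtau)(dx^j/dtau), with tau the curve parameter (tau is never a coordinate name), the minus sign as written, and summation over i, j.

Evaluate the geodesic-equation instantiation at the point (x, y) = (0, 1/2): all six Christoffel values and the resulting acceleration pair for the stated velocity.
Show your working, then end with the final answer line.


E = 10, F = 0, G = 49/4 at the point
E_x = 6, E_y = 0, F_x = 0, F_y = 0, G_x = -7, G_y = 0
EG - F^2 = 245/2;  g^inv = (2/245) * [[49/4, 0], [0, 10]]
first-kind symbols [ij,l] = (1/2)(d_i g_jl + d_j g_il - d_l g_ij): [xx,x] = E_x/2 = 3, [xx,y] = F_x - E_y/2 = 0, [xy,x] = E_y/2 = 0, [xy,y] = G_x/2 = -7/2, [yy,x] = F_y - G_x/2 = 7/2, [yy,y] = G_y/2 = 0
Gamma^x_ij = (G*[ij,x] - F*[ij,y])/(EG - F^2), Gamma^y_ij = (E*[ij,y] - F*[ij,x])/(EG - F^2)
Gamma_xxx = 3/10, Gamma_xxy = 0, Gamma_xyy = 7/20, Gamma_yxx = 0, Gamma_yxy = -2/7, Gamma_yyy = 0
d^2x/dtau^2 = -(Gamma_xxx*(-2)^2 + 2*Gamma_xxy*(-2)*(5/4) + Gamma_xyy*(5/4)^2) = -559/320
d^2y/dtau^2 = -(Gamma_yxx*(-2)^2 + 2*Gamma_yxy*(-2)*(5/4) + Gamma_yyy*(5/4)^2) = -10/7

Answer: Gamma_xxx = 3/10, Gamma_xxy = 0, Gamma_xyy = 7/20, Gamma_yxx = 0, Gamma_yxy = -2/7, Gamma_yyy = 0; accelerations (d^2x/dtau^2, d^2y/dtau^2) = (-559/320, -10/7)


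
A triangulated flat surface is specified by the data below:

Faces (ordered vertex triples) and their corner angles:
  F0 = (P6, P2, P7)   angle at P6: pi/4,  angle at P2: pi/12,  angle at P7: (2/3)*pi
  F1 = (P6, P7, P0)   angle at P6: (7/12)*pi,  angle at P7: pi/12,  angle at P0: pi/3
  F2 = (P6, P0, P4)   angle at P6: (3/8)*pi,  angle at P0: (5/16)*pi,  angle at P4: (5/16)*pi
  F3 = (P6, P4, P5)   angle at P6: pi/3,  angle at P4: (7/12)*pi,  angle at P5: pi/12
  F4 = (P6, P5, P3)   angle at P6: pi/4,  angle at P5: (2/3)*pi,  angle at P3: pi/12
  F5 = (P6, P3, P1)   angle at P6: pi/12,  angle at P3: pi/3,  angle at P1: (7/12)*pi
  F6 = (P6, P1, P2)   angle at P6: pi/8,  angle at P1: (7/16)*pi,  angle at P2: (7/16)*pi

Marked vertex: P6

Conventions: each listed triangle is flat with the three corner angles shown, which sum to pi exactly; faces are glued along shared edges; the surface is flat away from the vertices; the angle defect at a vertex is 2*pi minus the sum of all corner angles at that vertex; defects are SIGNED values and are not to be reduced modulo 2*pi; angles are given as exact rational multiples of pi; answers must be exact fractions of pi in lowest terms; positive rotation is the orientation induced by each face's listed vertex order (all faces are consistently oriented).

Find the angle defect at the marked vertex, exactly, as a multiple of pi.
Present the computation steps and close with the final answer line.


Sum of corner angles at P6: 2*pi
defect = 2*pi - 2*pi

Answer: defect(P6) = 0


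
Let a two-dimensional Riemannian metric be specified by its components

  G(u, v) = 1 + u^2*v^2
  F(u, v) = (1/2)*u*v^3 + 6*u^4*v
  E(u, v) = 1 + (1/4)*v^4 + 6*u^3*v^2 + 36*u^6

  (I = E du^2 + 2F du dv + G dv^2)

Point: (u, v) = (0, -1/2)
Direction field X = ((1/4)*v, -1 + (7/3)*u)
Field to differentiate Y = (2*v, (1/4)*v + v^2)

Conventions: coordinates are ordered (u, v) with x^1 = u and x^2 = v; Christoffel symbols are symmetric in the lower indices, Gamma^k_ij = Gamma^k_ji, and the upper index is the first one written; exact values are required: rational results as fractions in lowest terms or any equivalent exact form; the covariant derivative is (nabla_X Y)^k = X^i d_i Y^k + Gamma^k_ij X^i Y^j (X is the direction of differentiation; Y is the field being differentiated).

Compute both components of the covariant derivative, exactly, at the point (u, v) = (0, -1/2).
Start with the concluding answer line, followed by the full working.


Answer: (nabla_X Y)^u = -2143/1040, (nabla_X Y)^v = 3/4

E = 65/64, F = 0, G = 1 at the point
E_u = 0, E_v = -1/8, F_u = -1/16, F_v = 0, G_u = 0, G_v = 0
EG - F^2 = 65/64;  g^inv = (64/65) * [[1, 0], [0, 65/64]]
first-kind symbols [ij,l] = (1/2)(d_i g_jl + d_j g_il - d_l g_ij): [uu,u] = E_u/2 = 0, [uu,v] = F_u - E_v/2 = 0, [uv,u] = E_v/2 = -1/16, [uv,v] = G_u/2 = 0, [vv,u] = F_v - G_u/2 = 0, [vv,v] = G_v/2 = 0
Gamma^u_ij = (G*[ij,u] - F*[ij,v])/(EG - F^2), Gamma^v_ij = (E*[ij,v] - F*[ij,u])/(EG - F^2)
Gamma_uuu = 0, Gamma_uuv = -4/65, Gamma_uvv = 0, Gamma_vuu = 0, Gamma_vuv = 0, Gamma_vvv = 0
X = (-1/8, -1), Y = (-1, 1/8) at the point


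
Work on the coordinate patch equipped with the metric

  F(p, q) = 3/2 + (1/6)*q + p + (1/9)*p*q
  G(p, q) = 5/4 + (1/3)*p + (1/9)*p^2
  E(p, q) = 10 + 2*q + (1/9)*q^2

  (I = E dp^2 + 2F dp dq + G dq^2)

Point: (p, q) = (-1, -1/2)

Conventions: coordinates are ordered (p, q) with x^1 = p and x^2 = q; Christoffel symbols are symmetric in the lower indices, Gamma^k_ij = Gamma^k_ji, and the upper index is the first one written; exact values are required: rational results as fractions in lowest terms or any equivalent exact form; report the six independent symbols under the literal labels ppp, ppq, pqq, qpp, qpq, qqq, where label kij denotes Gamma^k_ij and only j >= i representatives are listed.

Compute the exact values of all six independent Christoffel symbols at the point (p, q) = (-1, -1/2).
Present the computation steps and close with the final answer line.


E = 325/36, F = 17/36, G = 37/36 at the point
E_p = 0, E_q = 17/9, F_p = 17/18, F_q = 1/18, G_p = 1/9, G_q = 0
EG - F^2 = 163/18;  g^inv = (18/163) * [[37/36, -17/36], [-17/36, 325/36]]
first-kind symbols [ij,l] = (1/2)(d_i g_jl + d_j g_il - d_l g_ij): [pp,p] = E_p/2 = 0, [pp,q] = F_p - E_q/2 = 0, [pq,p] = E_q/2 = 17/18, [pq,q] = G_p/2 = 1/18, [qq,p] = F_q - G_p/2 = 0, [qq,q] = G_q/2 = 0
Gamma^p_ij = (G*[ij,p] - F*[ij,q])/(EG - F^2), Gamma^q_ij = (E*[ij,q] - F*[ij,p])/(EG - F^2)

Answer: Gamma_ppp = 0, Gamma_ppq = 17/163, Gamma_pqq = 0, Gamma_qpp = 0, Gamma_qpq = 1/163, Gamma_qqq = 0


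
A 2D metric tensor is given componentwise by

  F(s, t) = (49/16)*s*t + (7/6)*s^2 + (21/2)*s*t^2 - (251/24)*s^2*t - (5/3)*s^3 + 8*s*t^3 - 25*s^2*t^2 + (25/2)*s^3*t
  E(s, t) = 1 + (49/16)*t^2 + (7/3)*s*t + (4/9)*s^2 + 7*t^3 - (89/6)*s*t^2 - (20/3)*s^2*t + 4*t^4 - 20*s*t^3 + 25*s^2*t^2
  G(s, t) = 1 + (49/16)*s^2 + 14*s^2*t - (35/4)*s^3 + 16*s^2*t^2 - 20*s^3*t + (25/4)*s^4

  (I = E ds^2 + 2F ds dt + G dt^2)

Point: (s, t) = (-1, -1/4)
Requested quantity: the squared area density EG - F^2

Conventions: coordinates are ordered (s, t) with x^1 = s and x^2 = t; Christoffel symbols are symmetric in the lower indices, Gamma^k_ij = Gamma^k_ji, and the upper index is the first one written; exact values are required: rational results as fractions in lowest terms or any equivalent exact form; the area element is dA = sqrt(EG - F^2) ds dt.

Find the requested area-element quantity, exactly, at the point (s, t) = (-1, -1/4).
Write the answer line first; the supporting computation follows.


Answer: EG - F^2 = 38089/2304

E = 13753/2304, F = 1391/192, G = 185/16; EG - F^2 = 38089/2304


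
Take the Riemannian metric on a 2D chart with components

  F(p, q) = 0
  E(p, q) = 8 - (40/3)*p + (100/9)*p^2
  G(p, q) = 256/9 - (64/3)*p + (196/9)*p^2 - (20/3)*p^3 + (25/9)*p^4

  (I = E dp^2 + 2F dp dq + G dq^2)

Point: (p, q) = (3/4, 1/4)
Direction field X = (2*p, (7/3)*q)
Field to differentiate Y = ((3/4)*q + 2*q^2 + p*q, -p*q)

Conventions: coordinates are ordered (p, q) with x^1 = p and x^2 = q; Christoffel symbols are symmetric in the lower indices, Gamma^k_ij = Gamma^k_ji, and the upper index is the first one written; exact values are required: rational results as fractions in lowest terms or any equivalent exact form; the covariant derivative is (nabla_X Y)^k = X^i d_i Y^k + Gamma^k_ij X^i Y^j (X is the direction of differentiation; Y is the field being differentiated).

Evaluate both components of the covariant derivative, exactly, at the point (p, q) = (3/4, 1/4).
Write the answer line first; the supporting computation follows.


Answer: (nabla_X Y)^p = 57155/26112, (nabla_X Y)^q = -2973/3664

E = 17/4, F = 0, G = 52441/2304 at the point
E_p = 10/3, E_q = 0, F_p = 0, F_q = 0, G_p = 229/48, G_q = 0
EG - F^2 = 891497/9216;  g^inv = (9216/891497) * [[52441/2304, 0], [0, 17/4]]
first-kind symbols [ij,l] = (1/2)(d_i g_jl + d_j g_il - d_l g_ij): [pp,p] = E_p/2 = 5/3, [pp,q] = F_p - E_q/2 = 0, [pq,p] = E_q/2 = 0, [pq,q] = G_p/2 = 229/96, [qq,p] = F_q - G_p/2 = -229/96, [qq,q] = G_q/2 = 0
Gamma^p_ij = (G*[ij,p] - F*[ij,q])/(EG - F^2), Gamma^q_ij = (E*[ij,q] - F*[ij,p])/(EG - F^2)
Gamma_ppp = 20/51, Gamma_ppq = 0, Gamma_pqq = -229/408, Gamma_qpp = 0, Gamma_qpq = 24/229, Gamma_qqq = 0
X = (3/2, 7/12), Y = (1/2, -3/16) at the point


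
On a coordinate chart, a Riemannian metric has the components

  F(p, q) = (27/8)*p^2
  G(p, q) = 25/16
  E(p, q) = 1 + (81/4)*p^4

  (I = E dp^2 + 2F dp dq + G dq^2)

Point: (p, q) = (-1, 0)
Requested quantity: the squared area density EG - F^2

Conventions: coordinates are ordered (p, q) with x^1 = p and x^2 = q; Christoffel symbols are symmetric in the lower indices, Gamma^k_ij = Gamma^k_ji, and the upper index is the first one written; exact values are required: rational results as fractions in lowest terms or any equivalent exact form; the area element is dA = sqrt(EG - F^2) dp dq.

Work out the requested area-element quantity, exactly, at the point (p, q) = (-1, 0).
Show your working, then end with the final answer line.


E = 85/4, F = 27/8, G = 25/16; EG - F^2 = 349/16

Answer: EG - F^2 = 349/16


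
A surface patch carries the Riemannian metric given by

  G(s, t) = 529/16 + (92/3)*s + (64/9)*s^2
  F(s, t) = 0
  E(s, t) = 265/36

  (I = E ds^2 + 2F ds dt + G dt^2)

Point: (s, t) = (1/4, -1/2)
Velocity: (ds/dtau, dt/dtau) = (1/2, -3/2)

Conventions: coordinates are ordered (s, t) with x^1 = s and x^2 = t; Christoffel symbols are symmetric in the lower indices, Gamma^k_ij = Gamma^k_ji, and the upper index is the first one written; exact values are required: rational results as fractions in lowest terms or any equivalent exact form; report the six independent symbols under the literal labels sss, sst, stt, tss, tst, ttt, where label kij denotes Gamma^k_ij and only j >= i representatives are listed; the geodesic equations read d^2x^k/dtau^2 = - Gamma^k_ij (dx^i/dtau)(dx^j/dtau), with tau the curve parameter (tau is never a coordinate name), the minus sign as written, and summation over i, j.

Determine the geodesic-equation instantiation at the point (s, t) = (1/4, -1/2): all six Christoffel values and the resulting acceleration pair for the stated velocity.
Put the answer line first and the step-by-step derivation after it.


Answer: Gamma_sss = 0, Gamma_sst = 0, Gamma_stt = -616/265, Gamma_tss = 0, Gamma_tst = 32/77, Gamma_ttt = 0; accelerations (d^2s/dtau^2, d^2t/dtau^2) = (1386/265, 48/77)

E = 265/36, F = 0, G = 5929/144 at the point
E_s = 0, E_t = 0, F_s = 0, F_t = 0, G_s = 308/9, G_t = 0
EG - F^2 = 1571185/5184;  g^inv = (5184/1571185) * [[5929/144, 0], [0, 265/36]]
first-kind symbols [ij,l] = (1/2)(d_i g_jl + d_j g_il - d_l g_ij): [ss,s] = E_s/2 = 0, [ss,t] = F_s - E_t/2 = 0, [st,s] = E_t/2 = 0, [st,t] = G_s/2 = 154/9, [tt,s] = F_t - G_s/2 = -154/9, [tt,t] = G_t/2 = 0
Gamma^s_ij = (G*[ij,s] - F*[ij,t])/(EG - F^2), Gamma^t_ij = (E*[ij,t] - F*[ij,s])/(EG - F^2)
Gamma_sss = 0, Gamma_sst = 0, Gamma_stt = -616/265, Gamma_tss = 0, Gamma_tst = 32/77, Gamma_ttt = 0
d^2s/dtau^2 = -(Gamma_sss*(1/2)^2 + 2*Gamma_sst*(1/2)*(-3/2) + Gamma_stt*(-3/2)^2) = 1386/265
d^2t/dtau^2 = -(Gamma_tss*(1/2)^2 + 2*Gamma_tst*(1/2)*(-3/2) + Gamma_ttt*(-3/2)^2) = 48/77


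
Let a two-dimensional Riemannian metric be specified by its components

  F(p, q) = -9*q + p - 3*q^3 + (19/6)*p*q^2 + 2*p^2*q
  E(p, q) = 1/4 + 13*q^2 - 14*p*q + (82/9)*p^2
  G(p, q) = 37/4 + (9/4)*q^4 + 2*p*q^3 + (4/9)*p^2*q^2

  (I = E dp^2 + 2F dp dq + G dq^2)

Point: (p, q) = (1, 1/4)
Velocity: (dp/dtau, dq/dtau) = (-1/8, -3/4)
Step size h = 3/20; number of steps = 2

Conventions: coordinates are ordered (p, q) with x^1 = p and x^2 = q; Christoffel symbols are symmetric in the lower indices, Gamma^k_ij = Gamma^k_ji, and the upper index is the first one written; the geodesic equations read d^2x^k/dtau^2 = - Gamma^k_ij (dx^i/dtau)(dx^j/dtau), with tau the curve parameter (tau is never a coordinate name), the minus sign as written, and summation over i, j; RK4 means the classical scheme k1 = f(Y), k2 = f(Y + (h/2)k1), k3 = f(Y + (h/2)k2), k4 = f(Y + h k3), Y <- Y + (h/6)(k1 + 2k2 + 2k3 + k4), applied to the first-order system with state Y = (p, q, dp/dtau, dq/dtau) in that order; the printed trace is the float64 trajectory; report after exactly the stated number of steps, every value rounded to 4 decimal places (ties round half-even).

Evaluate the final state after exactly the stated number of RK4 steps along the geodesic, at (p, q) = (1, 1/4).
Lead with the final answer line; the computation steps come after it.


Answer: p = 0.9871, q = 0.0247, dp/dtau = 0.0295, dq/dtau = -0.7542

f(Y) = (dp/dtau, dq/dtau, -Gamma^p_ij Y'^i Y'^j, -Gamma^q_ij Y'^i Y'^j) with the Gammas evaluated at the stage position; h = 0.150000; intermediate values shown to 6 dp
step 0: p = 1.0000, q = 0.2500, dp/dtau = -0.1250, dq/dtau = -0.7500
step 1:
  k1: at (p, q) = (1.000000, 0.250000), (dp/dtau, dq/dtau) = (-0.125000, -0.750000); Gamma_ppp = 1.167042, Gamma_ppq = -0.564755, Gamma_pqq = -0.904108, Gamma_qpp = 0.713357, Gamma_qpq = -0.031645, Gamma_qqq = -0.018524; k1 = (-0.125000, -0.750000, 0.596217, 0.005207)
  k2: at (p, q) = (0.990625, 0.193750), (dp/dtau, dq/dtau) = (-0.080284, -0.749609); Gamma_ppp = 1.125100, Gamma_ppq = -0.632169, Gamma_pqq = -0.884420, Gamma_qpp = 0.712390, Gamma_qpq = -0.016292, Gamma_qqq = -0.001736; k2 = (-0.080284, -0.749609, 0.565806, -0.001655)
  k3: at (p, q) = (0.993979, 0.193779), (dp/dtau, dq/dtau) = (-0.082565, -0.750124); Gamma_ppp = 1.120668, Gamma_ppq = -0.630813, Gamma_pqq = -0.875465, Gamma_qpp = 0.714286, Gamma_qpq = -0.015827, Gamma_qqq = -0.000780; k3 = (-0.082565, -0.750124, 0.563110, -0.002470)
  k4: at (p, q) = (0.987615, 0.137481), (dp/dtau, dq/dtau) = (-0.040534, -0.750371); Gamma_ppp = 1.067382, Gamma_ppq = -0.685209, Gamma_pqq = -0.851646, Gamma_qpp = 0.718310, Gamma_qpq = 0.006338, Gamma_qqq = 0.020157; k4 = (-0.040534, -0.750371, 0.519452, -0.012915)
  Y <- Y + (h/6)(k1 + 2k2 + 2k3 + k4): p = 0.9877, q = 0.1375, dp/dtau = -0.0407, dq/dtau = -0.7504
step 2:
  k1: at (p, q) = (0.987719, 0.137504), (dp/dtau, dq/dtau) = (-0.040662, -0.750399); Gamma_ppp = 1.067279, Gamma_ppq = -0.685135, Gamma_pqq = -0.851405, Gamma_qpp = 0.718373, Gamma_qpq = 0.006340, Gamma_qqq = 0.020162; k1 = (-0.040662, -0.750399, 0.519471, -0.012928)
  k2: at (p, q) = (0.984670, 0.081224), (dp/dtau, dq/dtau) = (-0.001702, -0.751369); Gamma_ppp = 1.004893, Gamma_ppq = -0.726894, Gamma_pqq = -0.824382, Gamma_qpp = 0.728913, Gamma_qpq = 0.034156, Gamma_qqq = 0.044466; k2 = (-0.001702, -0.751369, 0.467265, -0.025193)
  k3: at (p, q) = (0.987592, 0.081151), (dp/dtau, dq/dtau) = (-0.005618, -0.752288); Gamma_ppp = 1.001528, Gamma_ppq = -0.725078, Gamma_pqq = -0.817754, Gamma_qpp = 0.730972, Gamma_qpq = 0.034416, Gamma_qqq = 0.044567; k3 = (-0.005618, -0.752288, 0.468895, -0.025536)
  k4: at (p, q) = (0.986877, 0.024661), (dp/dtau, dq/dtau) = (0.029672, -0.754229); Gamma_ppp = 0.933806, Gamma_ppq = -0.755546, Gamma_pqq = -0.791938, Gamma_qpp = 0.748726, Gamma_qpq = 0.066583, Gamma_qqq = 0.071115; k4 = (0.029672, -0.754229, 0.415864, -0.038133)
  Y <- Y + (h/6)(k1 + 2k2 + 2k3 + k4): p = 0.9871, q = 0.0247, dp/dtau = 0.0295, dq/dtau = -0.7542


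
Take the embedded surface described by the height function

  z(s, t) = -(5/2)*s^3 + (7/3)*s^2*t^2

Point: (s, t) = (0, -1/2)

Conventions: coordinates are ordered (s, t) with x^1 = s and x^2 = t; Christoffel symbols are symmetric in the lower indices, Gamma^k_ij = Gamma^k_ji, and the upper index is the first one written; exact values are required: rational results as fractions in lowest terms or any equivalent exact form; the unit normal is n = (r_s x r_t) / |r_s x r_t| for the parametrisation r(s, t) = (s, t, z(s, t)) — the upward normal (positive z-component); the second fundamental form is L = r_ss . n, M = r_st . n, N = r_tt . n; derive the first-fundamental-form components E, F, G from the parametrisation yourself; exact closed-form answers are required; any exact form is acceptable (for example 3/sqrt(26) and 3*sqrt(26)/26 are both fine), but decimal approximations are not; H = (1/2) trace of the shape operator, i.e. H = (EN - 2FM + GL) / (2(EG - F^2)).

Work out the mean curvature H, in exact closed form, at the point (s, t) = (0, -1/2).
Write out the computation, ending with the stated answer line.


z_s = 0, z_t = 0, z_ss = 7/6, z_st = 0, z_tt = 0
E = 1, F = 0, G = 1; answer radicand W^2 = 1
unnormalised second-form numerators: l = 7/6, m = 0, n = 0; L = l/sqrt(1), and similarly M = m/sqrt(W^2), N = n/sqrt(W^2)
H = (E*n - 2*F*m + G*l) / (2*(EG - F^2)*sqrt(W^2)); E*n - 2*F*m + G*l = 7/6, EG - F^2 = 1, so H = (7/12)/sqrt(1)

Answer: H = 7/12


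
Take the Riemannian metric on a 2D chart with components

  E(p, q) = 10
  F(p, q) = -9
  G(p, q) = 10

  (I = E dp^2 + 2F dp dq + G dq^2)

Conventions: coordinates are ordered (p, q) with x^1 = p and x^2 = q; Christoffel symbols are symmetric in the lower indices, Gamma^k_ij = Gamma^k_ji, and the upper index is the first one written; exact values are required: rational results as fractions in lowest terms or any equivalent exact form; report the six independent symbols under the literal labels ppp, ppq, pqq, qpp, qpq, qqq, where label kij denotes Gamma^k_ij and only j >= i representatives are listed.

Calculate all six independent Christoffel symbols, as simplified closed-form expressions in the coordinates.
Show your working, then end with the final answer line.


E = 10; F = -9; G = 10
Gamma^k_ij = (1/2) g^{kl} (d_i g_jl + d_j g_il - d_l g_ij), with g^inv = (1/(EG-F^2)) [[G, -F], [-F, E]]
first partials: E_p = 0, E_q = 0, F_p = 0, F_q = 0, G_p = 0, G_q = 0
D = EG - F^2 = 19
expanded: Gamma^p_pp = (G E_p - 2F F_p + F E_q)/(2D), Gamma^p_pq = (G E_q - F G_p)/(2D), Gamma^p_qq = (2G F_q - G G_p - F G_q)/(2D), Gamma^q_pp = (2E F_p - E E_q - F E_p)/(2D), Gamma^q_pq = (E G_p - F E_q)/(2D), Gamma^q_qq = (E G_q - 2F F_q + F G_p)/(2D); substitute and cancel common factors

Answer: Gamma_ppp = 0, Gamma_ppq = 0, Gamma_pqq = 0, Gamma_qpp = 0, Gamma_qpq = 0, Gamma_qqq = 0


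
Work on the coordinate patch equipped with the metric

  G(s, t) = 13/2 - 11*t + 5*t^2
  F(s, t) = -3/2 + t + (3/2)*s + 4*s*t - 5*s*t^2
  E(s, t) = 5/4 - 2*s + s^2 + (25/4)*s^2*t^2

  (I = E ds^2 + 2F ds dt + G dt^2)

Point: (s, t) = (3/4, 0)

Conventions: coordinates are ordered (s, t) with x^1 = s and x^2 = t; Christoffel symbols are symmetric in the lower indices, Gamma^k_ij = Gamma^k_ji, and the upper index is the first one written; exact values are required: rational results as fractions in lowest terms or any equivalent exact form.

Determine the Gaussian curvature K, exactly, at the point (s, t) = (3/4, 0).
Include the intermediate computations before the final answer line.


E = 5/16, F = -3/8, G = 13/2, EG - F^2 = 121/64 at the point
E_s = -1/2, E_t = 0, F_s = 3/2, F_t = 4, G_s = 0, G_t = -11
E_tt = 225/32, F_st = 4, G_ss = 0
By Brioschi, K is (det M1 - det M2) divided by (EG - F^2) squared.
M1 = [[-E_tt/2 + F_st - G_ss/2, E_s/2, F_s - E_t/2], [F_t - G_s/2, E, F], [G_t/2, F, G]] = [[31/64, -1/4, 3/2], [4, 5/16, -3/8], [-11/2, -3/8, 13/2]]; det M1 = 29607/4096
M2 = [[0, E_t/2, G_s/2], [E_t/2, E, F], [G_s/2, F, G]] = [[0, 0, 0], [0, 5/16, -3/8], [0, -3/8, 13/2]]; det M2 = 0
det M1 - det M2 = 29607/4096; K = 29607/4096 / (121/64)^2 = 29607/14641

Answer: K = 29607/14641


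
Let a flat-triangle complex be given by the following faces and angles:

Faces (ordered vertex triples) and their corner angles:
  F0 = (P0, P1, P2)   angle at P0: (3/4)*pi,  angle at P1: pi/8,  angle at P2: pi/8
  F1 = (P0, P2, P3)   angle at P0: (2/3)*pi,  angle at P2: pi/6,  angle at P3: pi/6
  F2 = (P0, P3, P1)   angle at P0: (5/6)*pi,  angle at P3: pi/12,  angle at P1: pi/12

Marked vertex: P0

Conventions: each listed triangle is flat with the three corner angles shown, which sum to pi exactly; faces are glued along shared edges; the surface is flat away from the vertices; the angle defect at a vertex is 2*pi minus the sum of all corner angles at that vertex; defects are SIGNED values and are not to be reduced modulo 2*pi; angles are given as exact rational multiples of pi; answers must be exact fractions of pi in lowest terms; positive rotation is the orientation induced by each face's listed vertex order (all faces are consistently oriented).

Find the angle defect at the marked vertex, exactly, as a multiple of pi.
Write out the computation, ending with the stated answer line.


Sum of corner angles at P0: (9/4)*pi
defect = 2*pi - (9/4)*pi

Answer: defect(P0) = -pi/4


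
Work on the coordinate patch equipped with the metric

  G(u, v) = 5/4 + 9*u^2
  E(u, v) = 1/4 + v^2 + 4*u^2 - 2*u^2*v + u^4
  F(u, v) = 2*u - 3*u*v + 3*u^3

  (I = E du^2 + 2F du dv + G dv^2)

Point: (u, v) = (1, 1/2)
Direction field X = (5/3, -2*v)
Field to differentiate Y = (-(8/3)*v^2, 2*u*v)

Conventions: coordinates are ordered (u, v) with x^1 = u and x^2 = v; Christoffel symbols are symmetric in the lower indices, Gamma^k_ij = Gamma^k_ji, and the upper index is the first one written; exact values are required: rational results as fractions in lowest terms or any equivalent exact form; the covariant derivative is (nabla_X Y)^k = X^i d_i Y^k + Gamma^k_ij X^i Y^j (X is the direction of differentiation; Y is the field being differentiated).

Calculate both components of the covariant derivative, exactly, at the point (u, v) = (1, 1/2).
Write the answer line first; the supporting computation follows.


Answer: (nabla_X Y)^u = 7907/2439, (nabla_X Y)^v = 1061/2439

E = 9/2, F = 7/2, G = 41/4 at the point
E_u = 10, E_v = -1, F_u = 19/2, F_v = -3, G_u = 18, G_v = 0
EG - F^2 = 271/8;  g^inv = (8/271) * [[41/4, -7/2], [-7/2, 9/2]]
first-kind symbols [ij,l] = (1/2)(d_i g_jl + d_j g_il - d_l g_ij): [uu,u] = E_u/2 = 5, [uu,v] = F_u - E_v/2 = 10, [uv,u] = E_v/2 = -1/2, [uv,v] = G_u/2 = 9, [vv,u] = F_v - G_u/2 = -12, [vv,v] = G_v/2 = 0
Gamma^u_ij = (G*[ij,u] - F*[ij,v])/(EG - F^2), Gamma^v_ij = (E*[ij,v] - F*[ij,u])/(EG - F^2)
Gamma_uuu = 130/271, Gamma_uuv = -293/271, Gamma_uvv = -984/271, Gamma_vuu = 220/271, Gamma_vuv = 338/271, Gamma_vvv = 336/271
X = (5/3, -1), Y = (-2/3, 1) at the point


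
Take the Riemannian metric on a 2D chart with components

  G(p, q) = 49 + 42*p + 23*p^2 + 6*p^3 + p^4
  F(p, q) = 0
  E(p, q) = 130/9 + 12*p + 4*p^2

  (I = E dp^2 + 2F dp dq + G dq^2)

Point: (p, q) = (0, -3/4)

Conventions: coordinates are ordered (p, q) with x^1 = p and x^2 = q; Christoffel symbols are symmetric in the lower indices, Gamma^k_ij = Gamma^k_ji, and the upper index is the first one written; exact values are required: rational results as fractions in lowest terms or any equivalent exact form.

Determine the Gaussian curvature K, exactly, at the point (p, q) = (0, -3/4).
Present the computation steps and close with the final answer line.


E = 130/9, F = 0, G = 49, EG - F^2 = 6370/9 at the point
E_p = 12, E_q = 0, F_p = 0, F_q = 0, G_p = 42, G_q = 0
E_qq = 0, F_pq = 0, G_pp = 46
K follows from Brioschi's formula, (det M1 - det M2)/(EG - F^2)^2.
M1 = [[-E_qq/2 + F_pq - G_pp/2, E_p/2, F_p - E_q/2], [F_q - G_p/2, E, F], [G_q/2, F, G]] = [[-23, 6, 0], [-21, 130/9, 0], [0, 0, 49]]; det M1 = -90944/9
M2 = [[0, E_q/2, G_p/2], [E_q/2, E, F], [G_p/2, F, G]] = [[0, 0, 21], [0, 130/9, 0], [21, 0, 49]]; det M2 = -6370
det M1 - det M2 = -33614/9; K = -33614/9 / (6370/9)^2 = -63/8450

Answer: K = -63/8450


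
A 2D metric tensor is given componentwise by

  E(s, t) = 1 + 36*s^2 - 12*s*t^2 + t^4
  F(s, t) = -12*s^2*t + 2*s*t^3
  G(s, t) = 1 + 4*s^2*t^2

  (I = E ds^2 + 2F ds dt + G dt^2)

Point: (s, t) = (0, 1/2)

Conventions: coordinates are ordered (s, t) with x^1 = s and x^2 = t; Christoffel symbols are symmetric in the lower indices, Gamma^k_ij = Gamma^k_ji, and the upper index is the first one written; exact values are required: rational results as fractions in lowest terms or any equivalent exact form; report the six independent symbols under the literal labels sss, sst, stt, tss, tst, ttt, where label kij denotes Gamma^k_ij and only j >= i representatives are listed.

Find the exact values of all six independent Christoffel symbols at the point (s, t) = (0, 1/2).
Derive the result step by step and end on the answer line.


E = 17/16, F = 0, G = 1 at the point
E_s = -3, E_t = 1/2, F_s = 1/4, F_t = 0, G_s = 0, G_t = 0
EG - F^2 = 17/16;  g^inv = (16/17) * [[1, 0], [0, 17/16]]
first-kind symbols [ij,l] = (1/2)(d_i g_jl + d_j g_il - d_l g_ij): [ss,s] = E_s/2 = -3/2, [ss,t] = F_s - E_t/2 = 0, [st,s] = E_t/2 = 1/4, [st,t] = G_s/2 = 0, [tt,s] = F_t - G_s/2 = 0, [tt,t] = G_t/2 = 0
Gamma^s_ij = (G*[ij,s] - F*[ij,t])/(EG - F^2), Gamma^t_ij = (E*[ij,t] - F*[ij,s])/(EG - F^2)

Answer: Gamma_sss = -24/17, Gamma_sst = 4/17, Gamma_stt = 0, Gamma_tss = 0, Gamma_tst = 0, Gamma_ttt = 0
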